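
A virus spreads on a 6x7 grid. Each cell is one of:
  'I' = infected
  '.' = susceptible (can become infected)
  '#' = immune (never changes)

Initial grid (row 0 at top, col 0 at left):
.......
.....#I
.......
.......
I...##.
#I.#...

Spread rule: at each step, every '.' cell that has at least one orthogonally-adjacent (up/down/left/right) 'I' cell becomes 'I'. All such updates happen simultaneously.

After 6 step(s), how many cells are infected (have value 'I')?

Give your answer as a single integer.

Step 0 (initial): 3 infected
Step 1: +5 new -> 8 infected
Step 2: +6 new -> 14 infected
Step 3: +8 new -> 22 infected
Step 4: +9 new -> 31 infected
Step 5: +5 new -> 36 infected
Step 6: +1 new -> 37 infected

Answer: 37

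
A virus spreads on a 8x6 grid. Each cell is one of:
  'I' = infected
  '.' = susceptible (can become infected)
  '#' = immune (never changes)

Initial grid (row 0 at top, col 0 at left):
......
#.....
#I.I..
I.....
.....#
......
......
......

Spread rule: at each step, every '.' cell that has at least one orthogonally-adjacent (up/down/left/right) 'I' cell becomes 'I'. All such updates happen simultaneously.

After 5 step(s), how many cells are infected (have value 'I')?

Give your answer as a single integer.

Answer: 41

Derivation:
Step 0 (initial): 3 infected
Step 1: +7 new -> 10 infected
Step 2: +10 new -> 20 infected
Step 3: +10 new -> 30 infected
Step 4: +6 new -> 36 infected
Step 5: +5 new -> 41 infected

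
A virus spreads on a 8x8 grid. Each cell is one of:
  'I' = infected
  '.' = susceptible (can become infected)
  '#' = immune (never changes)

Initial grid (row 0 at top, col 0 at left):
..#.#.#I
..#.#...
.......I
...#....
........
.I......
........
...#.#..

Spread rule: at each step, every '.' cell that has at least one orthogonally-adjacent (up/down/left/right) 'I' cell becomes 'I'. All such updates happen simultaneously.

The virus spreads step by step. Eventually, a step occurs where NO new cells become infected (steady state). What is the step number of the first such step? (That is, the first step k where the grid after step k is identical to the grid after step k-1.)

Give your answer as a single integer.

Step 0 (initial): 3 infected
Step 1: +7 new -> 10 infected
Step 2: +11 new -> 21 infected
Step 3: +13 new -> 34 infected
Step 4: +12 new -> 46 infected
Step 5: +7 new -> 53 infected
Step 6: +3 new -> 56 infected
Step 7: +0 new -> 56 infected

Answer: 7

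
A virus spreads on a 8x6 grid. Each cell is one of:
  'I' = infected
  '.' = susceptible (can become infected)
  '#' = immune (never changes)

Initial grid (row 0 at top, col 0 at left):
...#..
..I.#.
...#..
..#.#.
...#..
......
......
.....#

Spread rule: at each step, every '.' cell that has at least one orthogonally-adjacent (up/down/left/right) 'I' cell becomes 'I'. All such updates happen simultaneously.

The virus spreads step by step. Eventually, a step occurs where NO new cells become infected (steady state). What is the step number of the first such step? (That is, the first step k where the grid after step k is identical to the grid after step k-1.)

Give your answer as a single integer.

Answer: 16

Derivation:
Step 0 (initial): 1 infected
Step 1: +4 new -> 5 infected
Step 2: +3 new -> 8 infected
Step 3: +3 new -> 11 infected
Step 4: +2 new -> 13 infected
Step 5: +3 new -> 16 infected
Step 6: +3 new -> 19 infected
Step 7: +4 new -> 23 infected
Step 8: +4 new -> 27 infected
Step 9: +4 new -> 31 infected
Step 10: +3 new -> 34 infected
Step 11: +1 new -> 35 infected
Step 12: +1 new -> 36 infected
Step 13: +2 new -> 38 infected
Step 14: +1 new -> 39 infected
Step 15: +1 new -> 40 infected
Step 16: +0 new -> 40 infected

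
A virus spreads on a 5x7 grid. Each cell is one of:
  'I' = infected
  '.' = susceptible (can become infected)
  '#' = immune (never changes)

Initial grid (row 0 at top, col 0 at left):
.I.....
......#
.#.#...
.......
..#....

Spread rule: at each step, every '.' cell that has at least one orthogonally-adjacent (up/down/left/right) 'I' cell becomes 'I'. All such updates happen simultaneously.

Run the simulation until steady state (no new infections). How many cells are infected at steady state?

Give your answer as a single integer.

Answer: 31

Derivation:
Step 0 (initial): 1 infected
Step 1: +3 new -> 4 infected
Step 2: +3 new -> 7 infected
Step 3: +4 new -> 11 infected
Step 4: +4 new -> 15 infected
Step 5: +6 new -> 21 infected
Step 6: +4 new -> 25 infected
Step 7: +3 new -> 28 infected
Step 8: +2 new -> 30 infected
Step 9: +1 new -> 31 infected
Step 10: +0 new -> 31 infected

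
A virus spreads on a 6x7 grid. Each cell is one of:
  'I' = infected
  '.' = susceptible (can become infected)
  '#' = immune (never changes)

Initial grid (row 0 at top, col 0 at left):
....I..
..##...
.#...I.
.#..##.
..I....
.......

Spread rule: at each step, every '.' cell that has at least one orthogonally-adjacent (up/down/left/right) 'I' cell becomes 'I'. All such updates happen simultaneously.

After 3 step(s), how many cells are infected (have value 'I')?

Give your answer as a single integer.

Step 0 (initial): 3 infected
Step 1: +10 new -> 13 infected
Step 2: +11 new -> 24 infected
Step 3: +6 new -> 30 infected

Answer: 30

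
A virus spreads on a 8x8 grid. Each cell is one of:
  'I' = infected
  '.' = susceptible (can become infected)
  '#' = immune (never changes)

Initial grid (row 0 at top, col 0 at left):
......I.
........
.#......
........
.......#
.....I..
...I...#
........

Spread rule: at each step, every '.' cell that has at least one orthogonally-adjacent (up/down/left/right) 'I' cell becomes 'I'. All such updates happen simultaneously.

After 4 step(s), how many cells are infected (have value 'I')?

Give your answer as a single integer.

Step 0 (initial): 3 infected
Step 1: +11 new -> 14 infected
Step 2: +15 new -> 29 infected
Step 3: +12 new -> 41 infected
Step 4: +10 new -> 51 infected

Answer: 51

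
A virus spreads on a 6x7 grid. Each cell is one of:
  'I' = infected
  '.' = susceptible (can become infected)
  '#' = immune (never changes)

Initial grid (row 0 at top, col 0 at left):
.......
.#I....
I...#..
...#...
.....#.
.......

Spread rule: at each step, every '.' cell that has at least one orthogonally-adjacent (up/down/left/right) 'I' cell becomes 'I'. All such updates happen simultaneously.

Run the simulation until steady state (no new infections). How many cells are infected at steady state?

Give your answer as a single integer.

Answer: 38

Derivation:
Step 0 (initial): 2 infected
Step 1: +6 new -> 8 infected
Step 2: +8 new -> 16 infected
Step 3: +5 new -> 21 infected
Step 4: +6 new -> 27 infected
Step 5: +5 new -> 32 infected
Step 6: +3 new -> 35 infected
Step 7: +2 new -> 37 infected
Step 8: +1 new -> 38 infected
Step 9: +0 new -> 38 infected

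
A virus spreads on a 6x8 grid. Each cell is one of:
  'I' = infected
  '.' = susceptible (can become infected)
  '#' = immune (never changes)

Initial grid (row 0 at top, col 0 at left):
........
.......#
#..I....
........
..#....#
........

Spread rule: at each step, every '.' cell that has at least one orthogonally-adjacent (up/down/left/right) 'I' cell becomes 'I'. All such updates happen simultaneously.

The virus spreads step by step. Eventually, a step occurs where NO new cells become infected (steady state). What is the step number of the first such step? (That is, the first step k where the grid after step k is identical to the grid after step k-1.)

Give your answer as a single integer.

Answer: 8

Derivation:
Step 0 (initial): 1 infected
Step 1: +4 new -> 5 infected
Step 2: +8 new -> 13 infected
Step 3: +9 new -> 22 infected
Step 4: +11 new -> 33 infected
Step 5: +7 new -> 40 infected
Step 6: +3 new -> 43 infected
Step 7: +1 new -> 44 infected
Step 8: +0 new -> 44 infected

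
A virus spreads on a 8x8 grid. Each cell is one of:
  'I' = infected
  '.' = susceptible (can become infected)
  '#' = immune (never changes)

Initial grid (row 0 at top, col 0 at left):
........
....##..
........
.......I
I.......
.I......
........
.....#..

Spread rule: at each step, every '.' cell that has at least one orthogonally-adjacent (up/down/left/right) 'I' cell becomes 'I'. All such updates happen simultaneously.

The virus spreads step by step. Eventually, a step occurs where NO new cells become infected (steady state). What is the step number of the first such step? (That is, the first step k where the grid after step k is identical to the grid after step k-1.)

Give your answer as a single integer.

Answer: 8

Derivation:
Step 0 (initial): 3 infected
Step 1: +8 new -> 11 infected
Step 2: +12 new -> 23 infected
Step 3: +15 new -> 38 infected
Step 4: +12 new -> 50 infected
Step 5: +7 new -> 57 infected
Step 6: +3 new -> 60 infected
Step 7: +1 new -> 61 infected
Step 8: +0 new -> 61 infected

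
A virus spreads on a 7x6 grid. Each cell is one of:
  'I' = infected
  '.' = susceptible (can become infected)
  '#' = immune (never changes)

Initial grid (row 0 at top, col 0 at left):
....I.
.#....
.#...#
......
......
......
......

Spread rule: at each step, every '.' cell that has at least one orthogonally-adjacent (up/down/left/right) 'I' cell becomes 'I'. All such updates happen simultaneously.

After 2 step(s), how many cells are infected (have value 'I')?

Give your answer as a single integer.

Answer: 8

Derivation:
Step 0 (initial): 1 infected
Step 1: +3 new -> 4 infected
Step 2: +4 new -> 8 infected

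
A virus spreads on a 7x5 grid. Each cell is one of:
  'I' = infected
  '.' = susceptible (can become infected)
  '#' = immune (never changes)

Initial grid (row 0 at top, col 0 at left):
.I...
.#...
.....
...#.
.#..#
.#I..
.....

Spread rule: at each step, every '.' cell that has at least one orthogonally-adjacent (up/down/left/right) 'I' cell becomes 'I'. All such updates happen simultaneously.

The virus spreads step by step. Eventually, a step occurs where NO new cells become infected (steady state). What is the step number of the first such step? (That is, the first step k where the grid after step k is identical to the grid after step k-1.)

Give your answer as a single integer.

Step 0 (initial): 2 infected
Step 1: +5 new -> 7 infected
Step 2: +8 new -> 15 infected
Step 3: +7 new -> 22 infected
Step 4: +5 new -> 27 infected
Step 5: +2 new -> 29 infected
Step 6: +1 new -> 30 infected
Step 7: +0 new -> 30 infected

Answer: 7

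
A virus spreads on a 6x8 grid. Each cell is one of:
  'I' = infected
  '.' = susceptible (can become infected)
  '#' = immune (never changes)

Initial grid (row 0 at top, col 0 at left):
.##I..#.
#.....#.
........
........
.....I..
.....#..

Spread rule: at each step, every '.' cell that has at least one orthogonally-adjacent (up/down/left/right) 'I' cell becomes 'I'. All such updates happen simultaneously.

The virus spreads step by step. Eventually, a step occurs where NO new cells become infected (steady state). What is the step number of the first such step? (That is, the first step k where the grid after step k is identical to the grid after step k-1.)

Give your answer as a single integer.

Step 0 (initial): 2 infected
Step 1: +5 new -> 7 infected
Step 2: +11 new -> 18 infected
Step 3: +10 new -> 28 infected
Step 4: +5 new -> 33 infected
Step 5: +5 new -> 38 infected
Step 6: +3 new -> 41 infected
Step 7: +0 new -> 41 infected

Answer: 7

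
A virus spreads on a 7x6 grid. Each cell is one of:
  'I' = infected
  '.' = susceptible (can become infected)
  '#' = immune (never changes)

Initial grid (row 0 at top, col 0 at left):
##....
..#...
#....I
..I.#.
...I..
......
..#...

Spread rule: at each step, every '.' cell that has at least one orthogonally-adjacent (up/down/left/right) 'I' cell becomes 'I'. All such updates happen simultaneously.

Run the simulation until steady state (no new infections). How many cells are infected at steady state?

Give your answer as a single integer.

Step 0 (initial): 3 infected
Step 1: +9 new -> 12 infected
Step 2: +10 new -> 22 infected
Step 3: +7 new -> 29 infected
Step 4: +5 new -> 34 infected
Step 5: +2 new -> 36 infected
Step 6: +0 new -> 36 infected

Answer: 36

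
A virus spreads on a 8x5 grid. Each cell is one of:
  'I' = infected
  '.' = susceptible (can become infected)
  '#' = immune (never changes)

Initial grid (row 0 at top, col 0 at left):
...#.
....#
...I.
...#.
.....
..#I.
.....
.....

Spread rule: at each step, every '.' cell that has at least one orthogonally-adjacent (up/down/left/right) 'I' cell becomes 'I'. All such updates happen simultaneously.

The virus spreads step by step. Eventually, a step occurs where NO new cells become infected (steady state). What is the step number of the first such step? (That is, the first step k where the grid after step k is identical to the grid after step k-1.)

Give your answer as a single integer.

Step 0 (initial): 2 infected
Step 1: +6 new -> 8 infected
Step 2: +9 new -> 17 infected
Step 3: +8 new -> 25 infected
Step 4: +7 new -> 32 infected
Step 5: +3 new -> 35 infected
Step 6: +0 new -> 35 infected

Answer: 6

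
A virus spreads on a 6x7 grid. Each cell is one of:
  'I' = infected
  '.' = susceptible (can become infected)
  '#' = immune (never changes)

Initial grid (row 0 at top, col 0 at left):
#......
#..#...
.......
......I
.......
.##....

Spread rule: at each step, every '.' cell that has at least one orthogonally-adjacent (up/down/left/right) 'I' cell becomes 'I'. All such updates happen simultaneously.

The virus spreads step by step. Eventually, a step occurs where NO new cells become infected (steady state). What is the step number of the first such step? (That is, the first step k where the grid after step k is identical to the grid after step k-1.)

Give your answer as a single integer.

Step 0 (initial): 1 infected
Step 1: +3 new -> 4 infected
Step 2: +5 new -> 9 infected
Step 3: +6 new -> 15 infected
Step 4: +6 new -> 21 infected
Step 5: +5 new -> 26 infected
Step 6: +5 new -> 31 infected
Step 7: +4 new -> 35 infected
Step 8: +2 new -> 37 infected
Step 9: +0 new -> 37 infected

Answer: 9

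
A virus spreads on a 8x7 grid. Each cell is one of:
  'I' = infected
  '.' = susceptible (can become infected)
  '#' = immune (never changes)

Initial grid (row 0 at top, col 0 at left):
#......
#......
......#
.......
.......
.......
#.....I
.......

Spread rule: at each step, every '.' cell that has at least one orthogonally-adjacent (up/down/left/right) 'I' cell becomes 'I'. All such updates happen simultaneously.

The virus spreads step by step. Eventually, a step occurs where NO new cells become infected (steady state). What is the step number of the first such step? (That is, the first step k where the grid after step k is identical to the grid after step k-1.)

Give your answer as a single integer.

Answer: 12

Derivation:
Step 0 (initial): 1 infected
Step 1: +3 new -> 4 infected
Step 2: +4 new -> 8 infected
Step 3: +5 new -> 13 infected
Step 4: +5 new -> 18 infected
Step 5: +6 new -> 24 infected
Step 6: +6 new -> 30 infected
Step 7: +8 new -> 38 infected
Step 8: +6 new -> 44 infected
Step 9: +4 new -> 48 infected
Step 10: +3 new -> 51 infected
Step 11: +1 new -> 52 infected
Step 12: +0 new -> 52 infected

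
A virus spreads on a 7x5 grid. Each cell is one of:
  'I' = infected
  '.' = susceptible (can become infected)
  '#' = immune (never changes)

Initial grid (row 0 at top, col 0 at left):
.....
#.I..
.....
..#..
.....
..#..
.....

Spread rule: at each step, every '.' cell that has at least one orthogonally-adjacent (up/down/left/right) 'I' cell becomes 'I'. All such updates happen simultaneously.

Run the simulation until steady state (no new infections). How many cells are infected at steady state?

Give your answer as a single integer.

Step 0 (initial): 1 infected
Step 1: +4 new -> 5 infected
Step 2: +5 new -> 10 infected
Step 3: +6 new -> 16 infected
Step 4: +4 new -> 20 infected
Step 5: +5 new -> 25 infected
Step 6: +4 new -> 29 infected
Step 7: +3 new -> 32 infected
Step 8: +0 new -> 32 infected

Answer: 32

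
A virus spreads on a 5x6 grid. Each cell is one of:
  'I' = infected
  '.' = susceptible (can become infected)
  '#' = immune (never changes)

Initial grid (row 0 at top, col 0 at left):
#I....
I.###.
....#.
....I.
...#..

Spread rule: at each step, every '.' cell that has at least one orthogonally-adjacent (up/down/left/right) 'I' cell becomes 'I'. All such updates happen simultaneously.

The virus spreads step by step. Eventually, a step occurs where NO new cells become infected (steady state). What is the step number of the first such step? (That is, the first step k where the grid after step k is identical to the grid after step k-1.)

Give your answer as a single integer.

Answer: 5

Derivation:
Step 0 (initial): 3 infected
Step 1: +6 new -> 9 infected
Step 2: +7 new -> 16 infected
Step 3: +6 new -> 22 infected
Step 4: +2 new -> 24 infected
Step 5: +0 new -> 24 infected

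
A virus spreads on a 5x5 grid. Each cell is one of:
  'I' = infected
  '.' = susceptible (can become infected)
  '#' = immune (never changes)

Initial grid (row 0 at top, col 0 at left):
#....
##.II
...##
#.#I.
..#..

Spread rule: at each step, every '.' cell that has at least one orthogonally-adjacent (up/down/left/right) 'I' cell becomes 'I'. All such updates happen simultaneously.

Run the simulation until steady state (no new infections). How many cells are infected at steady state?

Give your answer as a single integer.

Answer: 17

Derivation:
Step 0 (initial): 3 infected
Step 1: +5 new -> 8 infected
Step 2: +3 new -> 11 infected
Step 3: +2 new -> 13 infected
Step 4: +2 new -> 15 infected
Step 5: +1 new -> 16 infected
Step 6: +1 new -> 17 infected
Step 7: +0 new -> 17 infected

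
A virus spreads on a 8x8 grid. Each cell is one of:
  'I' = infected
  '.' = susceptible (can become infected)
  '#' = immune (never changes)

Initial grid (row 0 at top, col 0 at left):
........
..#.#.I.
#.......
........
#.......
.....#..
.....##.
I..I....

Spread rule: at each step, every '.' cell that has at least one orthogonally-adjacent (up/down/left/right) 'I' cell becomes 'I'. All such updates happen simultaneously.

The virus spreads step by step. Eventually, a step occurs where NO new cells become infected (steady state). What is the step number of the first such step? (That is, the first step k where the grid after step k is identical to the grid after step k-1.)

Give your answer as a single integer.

Answer: 9

Derivation:
Step 0 (initial): 3 infected
Step 1: +9 new -> 12 infected
Step 2: +11 new -> 23 infected
Step 3: +10 new -> 33 infected
Step 4: +11 new -> 44 infected
Step 5: +7 new -> 51 infected
Step 6: +3 new -> 54 infected
Step 7: +2 new -> 56 infected
Step 8: +1 new -> 57 infected
Step 9: +0 new -> 57 infected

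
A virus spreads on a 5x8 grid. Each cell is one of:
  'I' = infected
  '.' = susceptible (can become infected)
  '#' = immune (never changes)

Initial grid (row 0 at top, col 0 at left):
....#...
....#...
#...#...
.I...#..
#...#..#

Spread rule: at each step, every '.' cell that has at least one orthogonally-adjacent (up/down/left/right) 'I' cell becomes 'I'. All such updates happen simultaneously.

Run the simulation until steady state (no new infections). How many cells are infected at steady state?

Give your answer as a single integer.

Answer: 19

Derivation:
Step 0 (initial): 1 infected
Step 1: +4 new -> 5 infected
Step 2: +4 new -> 9 infected
Step 3: +6 new -> 15 infected
Step 4: +3 new -> 18 infected
Step 5: +1 new -> 19 infected
Step 6: +0 new -> 19 infected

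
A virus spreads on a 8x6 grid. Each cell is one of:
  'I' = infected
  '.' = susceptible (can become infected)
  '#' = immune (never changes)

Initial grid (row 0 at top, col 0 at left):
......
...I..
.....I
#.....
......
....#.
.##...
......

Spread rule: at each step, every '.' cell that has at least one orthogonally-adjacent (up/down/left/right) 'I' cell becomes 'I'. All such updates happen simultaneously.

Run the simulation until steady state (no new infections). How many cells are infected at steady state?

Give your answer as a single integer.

Answer: 44

Derivation:
Step 0 (initial): 2 infected
Step 1: +7 new -> 9 infected
Step 2: +8 new -> 17 infected
Step 3: +7 new -> 24 infected
Step 4: +6 new -> 30 infected
Step 5: +5 new -> 35 infected
Step 6: +4 new -> 39 infected
Step 7: +2 new -> 41 infected
Step 8: +2 new -> 43 infected
Step 9: +1 new -> 44 infected
Step 10: +0 new -> 44 infected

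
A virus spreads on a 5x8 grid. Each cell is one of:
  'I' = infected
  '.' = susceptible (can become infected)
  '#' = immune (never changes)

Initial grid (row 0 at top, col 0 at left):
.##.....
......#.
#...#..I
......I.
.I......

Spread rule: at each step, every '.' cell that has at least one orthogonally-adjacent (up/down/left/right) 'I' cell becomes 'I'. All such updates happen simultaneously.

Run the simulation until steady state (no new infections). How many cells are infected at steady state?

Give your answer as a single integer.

Answer: 35

Derivation:
Step 0 (initial): 3 infected
Step 1: +8 new -> 11 infected
Step 2: +9 new -> 20 infected
Step 3: +6 new -> 26 infected
Step 4: +5 new -> 31 infected
Step 5: +3 new -> 34 infected
Step 6: +1 new -> 35 infected
Step 7: +0 new -> 35 infected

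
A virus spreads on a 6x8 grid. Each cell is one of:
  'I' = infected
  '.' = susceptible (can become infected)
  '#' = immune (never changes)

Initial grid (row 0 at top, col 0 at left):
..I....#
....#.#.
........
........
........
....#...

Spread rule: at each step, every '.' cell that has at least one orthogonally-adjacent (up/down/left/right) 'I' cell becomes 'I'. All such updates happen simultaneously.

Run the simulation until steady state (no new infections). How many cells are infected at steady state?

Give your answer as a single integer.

Answer: 44

Derivation:
Step 0 (initial): 1 infected
Step 1: +3 new -> 4 infected
Step 2: +5 new -> 9 infected
Step 3: +5 new -> 14 infected
Step 4: +7 new -> 21 infected
Step 5: +6 new -> 27 infected
Step 6: +6 new -> 33 infected
Step 7: +4 new -> 37 infected
Step 8: +4 new -> 41 infected
Step 9: +2 new -> 43 infected
Step 10: +1 new -> 44 infected
Step 11: +0 new -> 44 infected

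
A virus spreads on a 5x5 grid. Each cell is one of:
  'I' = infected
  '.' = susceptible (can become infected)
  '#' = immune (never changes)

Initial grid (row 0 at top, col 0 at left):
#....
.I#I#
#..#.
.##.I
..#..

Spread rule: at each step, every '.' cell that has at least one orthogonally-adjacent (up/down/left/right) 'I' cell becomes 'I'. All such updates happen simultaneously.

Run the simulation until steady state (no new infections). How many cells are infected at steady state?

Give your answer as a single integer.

Answer: 14

Derivation:
Step 0 (initial): 3 infected
Step 1: +7 new -> 10 infected
Step 2: +4 new -> 14 infected
Step 3: +0 new -> 14 infected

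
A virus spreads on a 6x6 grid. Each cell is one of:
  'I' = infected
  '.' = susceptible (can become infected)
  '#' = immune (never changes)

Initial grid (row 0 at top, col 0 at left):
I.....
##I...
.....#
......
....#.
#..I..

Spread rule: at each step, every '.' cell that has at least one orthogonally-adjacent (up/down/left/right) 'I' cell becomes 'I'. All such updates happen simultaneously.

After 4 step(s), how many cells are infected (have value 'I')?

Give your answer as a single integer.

Answer: 31

Derivation:
Step 0 (initial): 3 infected
Step 1: +7 new -> 10 infected
Step 2: +9 new -> 19 infected
Step 3: +8 new -> 27 infected
Step 4: +4 new -> 31 infected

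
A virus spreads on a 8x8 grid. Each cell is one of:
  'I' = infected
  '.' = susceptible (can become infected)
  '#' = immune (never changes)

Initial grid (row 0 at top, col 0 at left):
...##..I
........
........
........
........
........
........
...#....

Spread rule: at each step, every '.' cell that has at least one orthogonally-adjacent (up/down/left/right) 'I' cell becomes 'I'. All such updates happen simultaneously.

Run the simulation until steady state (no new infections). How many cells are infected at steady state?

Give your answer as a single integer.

Answer: 61

Derivation:
Step 0 (initial): 1 infected
Step 1: +2 new -> 3 infected
Step 2: +3 new -> 6 infected
Step 3: +3 new -> 9 infected
Step 4: +4 new -> 13 infected
Step 5: +5 new -> 18 infected
Step 6: +6 new -> 24 infected
Step 7: +8 new -> 32 infected
Step 8: +8 new -> 40 infected
Step 9: +7 new -> 47 infected
Step 10: +5 new -> 52 infected
Step 11: +3 new -> 55 infected
Step 12: +3 new -> 58 infected
Step 13: +2 new -> 60 infected
Step 14: +1 new -> 61 infected
Step 15: +0 new -> 61 infected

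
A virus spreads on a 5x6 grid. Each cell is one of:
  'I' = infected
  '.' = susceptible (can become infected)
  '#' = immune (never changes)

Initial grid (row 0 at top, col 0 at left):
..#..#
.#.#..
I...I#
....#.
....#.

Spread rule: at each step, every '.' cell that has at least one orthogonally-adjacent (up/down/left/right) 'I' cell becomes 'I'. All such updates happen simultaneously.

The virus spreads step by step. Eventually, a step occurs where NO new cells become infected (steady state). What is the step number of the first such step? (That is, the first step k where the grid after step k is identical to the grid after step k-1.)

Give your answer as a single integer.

Answer: 5

Derivation:
Step 0 (initial): 2 infected
Step 1: +5 new -> 7 infected
Step 2: +7 new -> 14 infected
Step 3: +6 new -> 20 infected
Step 4: +1 new -> 21 infected
Step 5: +0 new -> 21 infected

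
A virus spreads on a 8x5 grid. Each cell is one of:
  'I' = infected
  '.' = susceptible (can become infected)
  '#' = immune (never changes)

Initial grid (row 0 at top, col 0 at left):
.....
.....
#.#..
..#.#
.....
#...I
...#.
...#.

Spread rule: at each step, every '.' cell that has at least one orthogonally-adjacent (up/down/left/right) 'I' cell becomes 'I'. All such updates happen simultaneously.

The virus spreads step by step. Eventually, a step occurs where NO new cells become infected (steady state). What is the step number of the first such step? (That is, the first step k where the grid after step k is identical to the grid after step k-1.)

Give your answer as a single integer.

Step 0 (initial): 1 infected
Step 1: +3 new -> 4 infected
Step 2: +3 new -> 7 infected
Step 3: +4 new -> 11 infected
Step 4: +4 new -> 15 infected
Step 5: +6 new -> 21 infected
Step 6: +6 new -> 27 infected
Step 7: +3 new -> 30 infected
Step 8: +2 new -> 32 infected
Step 9: +1 new -> 33 infected
Step 10: +0 new -> 33 infected

Answer: 10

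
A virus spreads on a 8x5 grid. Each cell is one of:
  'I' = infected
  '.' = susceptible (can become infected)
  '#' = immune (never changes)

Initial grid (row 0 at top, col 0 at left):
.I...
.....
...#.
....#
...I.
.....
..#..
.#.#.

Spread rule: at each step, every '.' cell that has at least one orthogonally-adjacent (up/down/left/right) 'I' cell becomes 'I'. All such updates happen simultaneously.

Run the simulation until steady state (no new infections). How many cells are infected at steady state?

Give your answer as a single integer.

Answer: 34

Derivation:
Step 0 (initial): 2 infected
Step 1: +7 new -> 9 infected
Step 2: +9 new -> 18 infected
Step 3: +8 new -> 26 infected
Step 4: +5 new -> 31 infected
Step 5: +2 new -> 33 infected
Step 6: +1 new -> 34 infected
Step 7: +0 new -> 34 infected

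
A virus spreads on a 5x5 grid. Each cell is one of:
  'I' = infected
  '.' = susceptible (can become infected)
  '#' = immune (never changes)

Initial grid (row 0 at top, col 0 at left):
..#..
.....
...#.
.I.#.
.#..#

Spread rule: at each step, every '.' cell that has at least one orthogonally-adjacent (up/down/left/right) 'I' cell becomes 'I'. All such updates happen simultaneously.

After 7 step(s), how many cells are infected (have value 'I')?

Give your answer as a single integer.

Step 0 (initial): 1 infected
Step 1: +3 new -> 4 infected
Step 2: +5 new -> 9 infected
Step 3: +4 new -> 13 infected
Step 4: +2 new -> 15 infected
Step 5: +2 new -> 17 infected
Step 6: +2 new -> 19 infected
Step 7: +1 new -> 20 infected

Answer: 20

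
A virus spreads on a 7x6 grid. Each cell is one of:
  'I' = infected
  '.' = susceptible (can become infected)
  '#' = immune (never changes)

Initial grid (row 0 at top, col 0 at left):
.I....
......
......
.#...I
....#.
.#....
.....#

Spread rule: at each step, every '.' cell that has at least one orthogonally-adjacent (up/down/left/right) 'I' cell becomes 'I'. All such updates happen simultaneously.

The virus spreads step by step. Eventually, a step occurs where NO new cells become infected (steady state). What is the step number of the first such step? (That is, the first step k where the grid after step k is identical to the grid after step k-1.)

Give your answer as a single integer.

Step 0 (initial): 2 infected
Step 1: +6 new -> 8 infected
Step 2: +8 new -> 16 infected
Step 3: +10 new -> 26 infected
Step 4: +4 new -> 30 infected
Step 5: +4 new -> 34 infected
Step 6: +2 new -> 36 infected
Step 7: +2 new -> 38 infected
Step 8: +0 new -> 38 infected

Answer: 8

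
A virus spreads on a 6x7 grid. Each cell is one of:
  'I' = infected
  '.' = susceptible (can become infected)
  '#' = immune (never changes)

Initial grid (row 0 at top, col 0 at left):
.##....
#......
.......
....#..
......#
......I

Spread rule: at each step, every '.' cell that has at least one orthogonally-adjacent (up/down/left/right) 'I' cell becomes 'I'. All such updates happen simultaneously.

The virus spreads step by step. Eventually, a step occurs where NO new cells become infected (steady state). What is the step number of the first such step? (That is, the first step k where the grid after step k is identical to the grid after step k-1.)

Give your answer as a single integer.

Answer: 10

Derivation:
Step 0 (initial): 1 infected
Step 1: +1 new -> 2 infected
Step 2: +2 new -> 4 infected
Step 3: +3 new -> 7 infected
Step 4: +4 new -> 11 infected
Step 5: +6 new -> 17 infected
Step 6: +7 new -> 24 infected
Step 7: +6 new -> 30 infected
Step 8: +4 new -> 34 infected
Step 9: +2 new -> 36 infected
Step 10: +0 new -> 36 infected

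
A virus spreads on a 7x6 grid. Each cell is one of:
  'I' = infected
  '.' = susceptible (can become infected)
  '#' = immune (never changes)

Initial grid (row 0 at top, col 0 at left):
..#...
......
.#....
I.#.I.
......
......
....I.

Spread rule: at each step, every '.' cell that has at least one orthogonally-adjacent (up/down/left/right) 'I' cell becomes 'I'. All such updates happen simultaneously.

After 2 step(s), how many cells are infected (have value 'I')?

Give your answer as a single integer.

Step 0 (initial): 3 infected
Step 1: +10 new -> 13 infected
Step 2: +11 new -> 24 infected

Answer: 24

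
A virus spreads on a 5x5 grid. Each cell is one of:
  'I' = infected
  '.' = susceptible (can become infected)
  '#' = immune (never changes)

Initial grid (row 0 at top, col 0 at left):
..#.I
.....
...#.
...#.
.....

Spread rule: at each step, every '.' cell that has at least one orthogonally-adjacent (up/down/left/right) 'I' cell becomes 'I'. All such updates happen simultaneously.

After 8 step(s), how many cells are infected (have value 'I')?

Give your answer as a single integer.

Answer: 22

Derivation:
Step 0 (initial): 1 infected
Step 1: +2 new -> 3 infected
Step 2: +2 new -> 5 infected
Step 3: +2 new -> 7 infected
Step 4: +3 new -> 10 infected
Step 5: +5 new -> 15 infected
Step 6: +4 new -> 19 infected
Step 7: +2 new -> 21 infected
Step 8: +1 new -> 22 infected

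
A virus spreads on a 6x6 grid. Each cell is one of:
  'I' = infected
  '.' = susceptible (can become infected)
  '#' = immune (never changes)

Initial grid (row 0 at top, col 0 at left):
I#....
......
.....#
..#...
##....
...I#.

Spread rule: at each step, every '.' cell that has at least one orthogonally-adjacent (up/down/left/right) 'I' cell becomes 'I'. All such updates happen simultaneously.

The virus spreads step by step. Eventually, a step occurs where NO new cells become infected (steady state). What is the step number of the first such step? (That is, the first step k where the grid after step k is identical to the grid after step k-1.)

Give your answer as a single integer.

Answer: 8

Derivation:
Step 0 (initial): 2 infected
Step 1: +3 new -> 5 infected
Step 2: +6 new -> 11 infected
Step 3: +7 new -> 18 infected
Step 4: +7 new -> 25 infected
Step 5: +2 new -> 27 infected
Step 6: +2 new -> 29 infected
Step 7: +1 new -> 30 infected
Step 8: +0 new -> 30 infected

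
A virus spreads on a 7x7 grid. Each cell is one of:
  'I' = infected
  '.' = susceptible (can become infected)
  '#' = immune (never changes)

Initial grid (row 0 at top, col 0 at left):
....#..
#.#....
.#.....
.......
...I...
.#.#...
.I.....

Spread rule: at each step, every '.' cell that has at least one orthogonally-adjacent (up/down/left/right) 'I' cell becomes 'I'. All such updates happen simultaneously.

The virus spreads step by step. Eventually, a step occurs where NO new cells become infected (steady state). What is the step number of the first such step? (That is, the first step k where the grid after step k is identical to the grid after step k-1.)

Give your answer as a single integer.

Answer: 8

Derivation:
Step 0 (initial): 2 infected
Step 1: +5 new -> 7 infected
Step 2: +9 new -> 16 infected
Step 3: +9 new -> 25 infected
Step 4: +7 new -> 32 infected
Step 5: +5 new -> 37 infected
Step 6: +3 new -> 40 infected
Step 7: +3 new -> 43 infected
Step 8: +0 new -> 43 infected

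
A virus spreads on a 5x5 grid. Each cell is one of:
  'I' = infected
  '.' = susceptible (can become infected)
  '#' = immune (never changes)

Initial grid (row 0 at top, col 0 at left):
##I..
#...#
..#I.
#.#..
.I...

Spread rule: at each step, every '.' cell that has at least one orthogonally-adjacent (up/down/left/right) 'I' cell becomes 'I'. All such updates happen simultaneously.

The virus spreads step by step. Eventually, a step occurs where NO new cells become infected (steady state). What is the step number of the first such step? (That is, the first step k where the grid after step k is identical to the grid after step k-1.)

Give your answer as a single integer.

Answer: 4

Derivation:
Step 0 (initial): 3 infected
Step 1: +8 new -> 11 infected
Step 2: +5 new -> 16 infected
Step 3: +2 new -> 18 infected
Step 4: +0 new -> 18 infected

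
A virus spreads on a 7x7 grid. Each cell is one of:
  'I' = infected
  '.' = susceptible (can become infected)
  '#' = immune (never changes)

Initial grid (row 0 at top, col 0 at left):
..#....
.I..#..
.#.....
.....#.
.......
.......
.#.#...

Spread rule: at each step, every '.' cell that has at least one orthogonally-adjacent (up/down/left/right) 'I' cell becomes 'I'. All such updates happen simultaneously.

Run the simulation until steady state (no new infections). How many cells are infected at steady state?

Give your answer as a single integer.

Step 0 (initial): 1 infected
Step 1: +3 new -> 4 infected
Step 2: +4 new -> 8 infected
Step 3: +4 new -> 12 infected
Step 4: +6 new -> 18 infected
Step 5: +7 new -> 25 infected
Step 6: +8 new -> 33 infected
Step 7: +4 new -> 37 infected
Step 8: +3 new -> 40 infected
Step 9: +2 new -> 42 infected
Step 10: +1 new -> 43 infected
Step 11: +0 new -> 43 infected

Answer: 43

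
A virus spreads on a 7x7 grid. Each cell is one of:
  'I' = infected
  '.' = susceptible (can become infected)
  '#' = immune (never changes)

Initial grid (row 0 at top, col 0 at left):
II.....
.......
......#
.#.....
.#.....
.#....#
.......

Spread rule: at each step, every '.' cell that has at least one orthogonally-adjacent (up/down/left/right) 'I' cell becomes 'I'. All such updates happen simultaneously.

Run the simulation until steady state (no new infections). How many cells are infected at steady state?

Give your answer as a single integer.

Step 0 (initial): 2 infected
Step 1: +3 new -> 5 infected
Step 2: +4 new -> 9 infected
Step 3: +4 new -> 13 infected
Step 4: +5 new -> 18 infected
Step 5: +6 new -> 24 infected
Step 6: +6 new -> 30 infected
Step 7: +5 new -> 35 infected
Step 8: +4 new -> 39 infected
Step 9: +3 new -> 42 infected
Step 10: +1 new -> 43 infected
Step 11: +1 new -> 44 infected
Step 12: +0 new -> 44 infected

Answer: 44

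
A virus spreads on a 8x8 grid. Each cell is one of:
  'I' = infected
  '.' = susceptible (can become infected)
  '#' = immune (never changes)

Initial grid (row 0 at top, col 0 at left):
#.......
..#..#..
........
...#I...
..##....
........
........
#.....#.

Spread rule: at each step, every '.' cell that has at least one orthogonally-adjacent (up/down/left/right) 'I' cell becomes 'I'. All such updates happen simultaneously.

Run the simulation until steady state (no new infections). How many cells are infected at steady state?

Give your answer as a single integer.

Answer: 56

Derivation:
Step 0 (initial): 1 infected
Step 1: +3 new -> 4 infected
Step 2: +6 new -> 10 infected
Step 3: +9 new -> 19 infected
Step 4: +12 new -> 31 infected
Step 5: +12 new -> 43 infected
Step 6: +9 new -> 52 infected
Step 7: +4 new -> 56 infected
Step 8: +0 new -> 56 infected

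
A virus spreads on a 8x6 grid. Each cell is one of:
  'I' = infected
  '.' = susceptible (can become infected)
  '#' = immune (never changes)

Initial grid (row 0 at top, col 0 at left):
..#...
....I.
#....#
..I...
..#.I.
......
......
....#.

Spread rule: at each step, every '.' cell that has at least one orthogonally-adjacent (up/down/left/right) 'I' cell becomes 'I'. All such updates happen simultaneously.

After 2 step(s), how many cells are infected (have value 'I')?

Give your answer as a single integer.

Step 0 (initial): 3 infected
Step 1: +11 new -> 14 infected
Step 2: +11 new -> 25 infected

Answer: 25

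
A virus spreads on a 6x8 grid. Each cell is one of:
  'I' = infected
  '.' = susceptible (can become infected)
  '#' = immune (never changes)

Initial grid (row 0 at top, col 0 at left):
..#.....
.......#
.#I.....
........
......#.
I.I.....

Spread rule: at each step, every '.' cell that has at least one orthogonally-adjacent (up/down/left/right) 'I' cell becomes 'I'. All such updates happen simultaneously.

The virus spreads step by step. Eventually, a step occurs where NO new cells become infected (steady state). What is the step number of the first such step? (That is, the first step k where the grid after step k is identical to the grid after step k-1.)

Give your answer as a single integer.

Answer: 8

Derivation:
Step 0 (initial): 3 infected
Step 1: +7 new -> 10 infected
Step 2: +9 new -> 19 infected
Step 3: +9 new -> 28 infected
Step 4: +7 new -> 35 infected
Step 5: +5 new -> 40 infected
Step 6: +3 new -> 43 infected
Step 7: +1 new -> 44 infected
Step 8: +0 new -> 44 infected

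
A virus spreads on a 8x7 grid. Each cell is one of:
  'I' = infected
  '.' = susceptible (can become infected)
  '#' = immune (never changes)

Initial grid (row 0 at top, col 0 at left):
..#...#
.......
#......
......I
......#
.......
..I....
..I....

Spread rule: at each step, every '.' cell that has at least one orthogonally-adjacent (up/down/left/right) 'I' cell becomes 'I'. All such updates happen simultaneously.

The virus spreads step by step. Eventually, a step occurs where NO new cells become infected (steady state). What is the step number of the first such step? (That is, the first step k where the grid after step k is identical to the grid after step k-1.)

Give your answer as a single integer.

Answer: 9

Derivation:
Step 0 (initial): 3 infected
Step 1: +7 new -> 10 infected
Step 2: +11 new -> 21 infected
Step 3: +12 new -> 33 infected
Step 4: +9 new -> 42 infected
Step 5: +5 new -> 47 infected
Step 6: +2 new -> 49 infected
Step 7: +2 new -> 51 infected
Step 8: +1 new -> 52 infected
Step 9: +0 new -> 52 infected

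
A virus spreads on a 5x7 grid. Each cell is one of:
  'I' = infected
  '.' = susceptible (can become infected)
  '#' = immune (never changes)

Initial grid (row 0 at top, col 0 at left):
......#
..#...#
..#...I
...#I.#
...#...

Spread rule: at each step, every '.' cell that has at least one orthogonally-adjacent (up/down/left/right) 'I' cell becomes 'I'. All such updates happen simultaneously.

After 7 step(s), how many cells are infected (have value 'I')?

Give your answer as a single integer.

Answer: 19

Derivation:
Step 0 (initial): 2 infected
Step 1: +4 new -> 6 infected
Step 2: +4 new -> 10 infected
Step 3: +4 new -> 14 infected
Step 4: +1 new -> 15 infected
Step 5: +1 new -> 16 infected
Step 6: +1 new -> 17 infected
Step 7: +2 new -> 19 infected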